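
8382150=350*23949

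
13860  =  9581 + 4279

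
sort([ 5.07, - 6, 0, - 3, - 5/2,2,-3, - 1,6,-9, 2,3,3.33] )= [ -9,-6, -3, - 3, - 5/2 ,-1, 0,2,2 , 3, 3.33,5.07,6]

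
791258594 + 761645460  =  1552904054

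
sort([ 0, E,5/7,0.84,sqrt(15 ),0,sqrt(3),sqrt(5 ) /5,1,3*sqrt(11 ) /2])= [ 0,  0, sqrt(5)/5,5/7, 0.84,1, sqrt( 3),E , sqrt( 15 ),3 * sqrt(11)/2]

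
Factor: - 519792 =  -  2^4 * 3^1*7^2*13^1*17^1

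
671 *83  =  55693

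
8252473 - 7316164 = 936309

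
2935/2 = 1467 + 1/2 = 1467.50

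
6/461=6/461 =0.01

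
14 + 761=775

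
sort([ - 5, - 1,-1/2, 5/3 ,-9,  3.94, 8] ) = [ -9, - 5, - 1, - 1/2, 5/3, 3.94, 8]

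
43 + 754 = 797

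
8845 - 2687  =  6158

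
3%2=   1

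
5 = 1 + 4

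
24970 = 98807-73837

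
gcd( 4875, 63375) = 4875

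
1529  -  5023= - 3494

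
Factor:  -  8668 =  - 2^2*11^1 * 197^1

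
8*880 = 7040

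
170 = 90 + 80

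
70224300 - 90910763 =-20686463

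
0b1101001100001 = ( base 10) 6753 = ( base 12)3AA9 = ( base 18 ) 12F3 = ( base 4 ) 1221201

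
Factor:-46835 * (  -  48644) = 2^2*5^1 * 17^1 * 19^1*29^1* 12161^1 = 2278241740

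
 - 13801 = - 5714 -8087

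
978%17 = 9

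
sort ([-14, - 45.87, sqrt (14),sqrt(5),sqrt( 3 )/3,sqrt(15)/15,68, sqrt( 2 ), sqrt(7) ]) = [ - 45.87, - 14, sqrt (15) /15, sqrt( 3 ) /3, sqrt(2), sqrt(5), sqrt(7), sqrt(14 ), 68]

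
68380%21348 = 4336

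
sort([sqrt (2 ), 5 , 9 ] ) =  [ sqrt(2), 5,9]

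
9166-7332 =1834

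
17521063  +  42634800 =60155863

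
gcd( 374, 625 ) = 1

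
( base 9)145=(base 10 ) 122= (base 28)4A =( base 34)3K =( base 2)1111010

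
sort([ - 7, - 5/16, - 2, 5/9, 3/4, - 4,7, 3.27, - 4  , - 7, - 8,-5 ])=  [ - 8, - 7, - 7, - 5, - 4, - 4, - 2, - 5/16, 5/9, 3/4, 3.27, 7 ]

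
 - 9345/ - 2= 4672+1/2 = 4672.50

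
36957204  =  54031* 684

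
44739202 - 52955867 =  - 8216665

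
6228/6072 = 1+13/506 = 1.03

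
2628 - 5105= - 2477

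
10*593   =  5930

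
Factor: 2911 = 41^1 * 71^1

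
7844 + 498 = 8342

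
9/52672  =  9/52672 = 0.00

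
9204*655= 6028620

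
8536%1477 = 1151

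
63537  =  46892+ 16645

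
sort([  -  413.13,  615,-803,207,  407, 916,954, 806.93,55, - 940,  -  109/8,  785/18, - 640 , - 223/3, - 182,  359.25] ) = [-940, - 803, - 640, -413.13, - 182,-223/3, - 109/8,785/18, 55 , 207, 359.25,407, 615, 806.93,916,954 ]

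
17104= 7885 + 9219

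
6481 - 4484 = 1997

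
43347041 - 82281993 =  - 38934952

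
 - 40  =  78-118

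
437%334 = 103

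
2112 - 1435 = 677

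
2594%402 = 182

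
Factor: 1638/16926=3/31=3^1*31^(-1) 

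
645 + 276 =921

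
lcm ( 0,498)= 0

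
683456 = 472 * 1448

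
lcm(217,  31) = 217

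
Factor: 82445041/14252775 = 3^( - 1 )*5^( - 2 ) * 7^1 * 23^1 * 29^(  -  1 )  *67^1*6553^( - 1)*7643^1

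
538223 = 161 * 3343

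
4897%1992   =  913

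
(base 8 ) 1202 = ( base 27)nl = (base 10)642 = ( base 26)oi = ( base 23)14L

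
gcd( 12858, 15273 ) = 3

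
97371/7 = 97371/7=13910.14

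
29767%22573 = 7194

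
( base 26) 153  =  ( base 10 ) 809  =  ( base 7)2234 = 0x329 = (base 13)4a3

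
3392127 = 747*4541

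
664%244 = 176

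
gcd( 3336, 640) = 8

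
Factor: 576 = 2^6*3^2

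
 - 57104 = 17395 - 74499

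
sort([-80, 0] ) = [-80 , 0] 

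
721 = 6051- 5330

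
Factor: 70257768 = 2^3*3^1* 7^2 * 59743^1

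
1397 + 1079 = 2476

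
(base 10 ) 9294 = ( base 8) 22116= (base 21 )101c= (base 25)elj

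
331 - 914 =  - 583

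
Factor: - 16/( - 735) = 2^4*3^( - 1 )*5^( - 1)*7^( - 2 ) 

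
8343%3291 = 1761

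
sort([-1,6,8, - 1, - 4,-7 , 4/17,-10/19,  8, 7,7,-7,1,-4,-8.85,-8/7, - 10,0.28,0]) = [ - 10  , - 8.85, - 7,-7, - 4,-4 ,-8/7, - 1 , - 1 ,-10/19,0, 4/17, 0.28,1,  6,7,  7,8, 8 ]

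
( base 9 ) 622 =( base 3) 200202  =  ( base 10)506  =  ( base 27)ik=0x1FA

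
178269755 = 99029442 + 79240313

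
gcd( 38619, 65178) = 9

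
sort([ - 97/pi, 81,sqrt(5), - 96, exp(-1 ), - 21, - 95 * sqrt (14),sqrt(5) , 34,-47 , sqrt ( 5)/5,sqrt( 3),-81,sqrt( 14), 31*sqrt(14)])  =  [-95*sqrt(14), - 96, - 81, - 47,-97/pi, - 21,exp(-1), sqrt( 5)/5, sqrt(3), sqrt( 5), sqrt(5 ), sqrt ( 14), 34, 81, 31 * sqrt( 14)] 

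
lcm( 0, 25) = 0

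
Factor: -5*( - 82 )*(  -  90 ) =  - 2^2*3^2*5^2*  41^1 = - 36900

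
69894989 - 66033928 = 3861061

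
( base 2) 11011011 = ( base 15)e9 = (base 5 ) 1334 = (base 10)219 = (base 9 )263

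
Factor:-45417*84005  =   - 3815255085 = -  3^1* 5^1*53^1*317^1*15139^1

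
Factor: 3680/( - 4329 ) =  - 2^5*3^ (  -  2 )*5^1*13^ ( - 1) * 23^1 * 37^( - 1) 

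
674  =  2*337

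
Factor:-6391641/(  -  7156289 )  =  3^1*7^( -1) * 23^(-1 )*53^1*61^1*  659^1 * 44449^( - 1)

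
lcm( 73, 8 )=584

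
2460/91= 27+3/91=27.03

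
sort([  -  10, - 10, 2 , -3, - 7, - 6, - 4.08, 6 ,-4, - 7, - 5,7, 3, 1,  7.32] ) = [-10,- 10, - 7,-7, - 6, - 5 , -4.08 ,-4, - 3, 1, 2,  3,6, 7, 7.32 ] 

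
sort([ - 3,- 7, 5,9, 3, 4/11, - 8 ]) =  [ - 8, - 7, - 3, 4/11, 3, 5,9] 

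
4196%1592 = 1012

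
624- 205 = 419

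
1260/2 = 630 = 630.00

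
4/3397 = 4/3397 = 0.00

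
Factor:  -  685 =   -  5^1*137^1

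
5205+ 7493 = 12698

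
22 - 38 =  - 16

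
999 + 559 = 1558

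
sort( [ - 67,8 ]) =[-67, 8] 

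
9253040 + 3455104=12708144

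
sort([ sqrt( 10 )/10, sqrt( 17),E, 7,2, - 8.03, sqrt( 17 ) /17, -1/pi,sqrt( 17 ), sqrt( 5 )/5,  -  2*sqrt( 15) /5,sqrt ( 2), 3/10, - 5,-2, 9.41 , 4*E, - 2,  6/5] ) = [ - 8.03 ,-5, - 2, - 2,- 2*sqrt( 15 ) /5,  -  1/pi,sqrt( 17) /17, 3/10,  sqrt( 10) /10,sqrt( 5 )/5, 6/5, sqrt(2 ),2,E,sqrt ( 17), sqrt( 17), 7,  9.41,4*E]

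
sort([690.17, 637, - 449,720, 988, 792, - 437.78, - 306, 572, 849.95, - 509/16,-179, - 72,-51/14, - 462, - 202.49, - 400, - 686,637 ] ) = [ - 686, - 462,-449, - 437.78, - 400, - 306, -202.49,-179, - 72, - 509/16,  -  51/14, 572,637, 637, 690.17 , 720,792,849.95, 988 ]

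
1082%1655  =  1082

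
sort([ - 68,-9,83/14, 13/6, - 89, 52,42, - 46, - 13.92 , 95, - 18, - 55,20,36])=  [ -89 , - 68, - 55,-46,  -  18, - 13.92,-9, 13/6,  83/14 , 20, 36,  42 , 52, 95]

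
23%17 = 6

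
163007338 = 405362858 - 242355520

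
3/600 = 1/200= 0.01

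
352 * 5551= 1953952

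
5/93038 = 5/93038 = 0.00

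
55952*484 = 27080768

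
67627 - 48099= 19528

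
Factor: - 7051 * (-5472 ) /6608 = 2^1 * 3^2*7^( - 1 )*11^1*19^1*59^(-1)*641^1= 2411442/413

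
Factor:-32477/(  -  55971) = 47/81 = 3^(-4)*47^1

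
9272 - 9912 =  - 640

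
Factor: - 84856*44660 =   -  2^5*5^1*7^1 * 11^1*29^1*10607^1 = -3789668960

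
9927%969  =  237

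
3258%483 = 360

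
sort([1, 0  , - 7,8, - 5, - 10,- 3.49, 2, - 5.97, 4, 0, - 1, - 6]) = [ - 10, - 7, - 6, - 5.97, - 5, - 3.49,-1 , 0,  0,  1,2,4,8]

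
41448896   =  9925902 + 31522994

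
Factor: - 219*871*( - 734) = 2^1*3^1*13^1 * 67^1 * 73^1*367^1 = 140009766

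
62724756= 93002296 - 30277540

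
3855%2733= 1122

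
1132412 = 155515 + 976897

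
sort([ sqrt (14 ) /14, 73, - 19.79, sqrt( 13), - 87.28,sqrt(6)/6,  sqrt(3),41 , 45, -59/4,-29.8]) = [ - 87.28, - 29.8, -19.79 , - 59/4, sqrt( 14 )/14, sqrt ( 6)/6,sqrt( 3), sqrt( 13 ), 41, 45 , 73 ]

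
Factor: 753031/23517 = 3^ (-3)*13^(-1)*67^(  -  1 )*753031^1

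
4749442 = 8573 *554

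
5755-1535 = 4220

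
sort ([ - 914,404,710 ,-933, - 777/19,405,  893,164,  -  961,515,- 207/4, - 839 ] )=[ - 961, - 933, -914, - 839 , - 207/4, - 777/19,164,404,  405,515, 710, 893 ]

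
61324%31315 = 30009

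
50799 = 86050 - 35251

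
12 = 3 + 9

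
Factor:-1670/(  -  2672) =5/8 =2^ (-3)*5^1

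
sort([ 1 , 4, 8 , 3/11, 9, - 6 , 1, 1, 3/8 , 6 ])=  [ - 6,3/11,3/8 , 1, 1,1,4,6, 8,9 ] 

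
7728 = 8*966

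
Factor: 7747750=2^1*5^3*17^1 * 1823^1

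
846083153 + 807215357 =1653298510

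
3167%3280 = 3167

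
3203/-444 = -8+349/444 =- 7.21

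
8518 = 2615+5903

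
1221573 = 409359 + 812214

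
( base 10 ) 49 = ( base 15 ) 34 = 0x31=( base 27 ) 1m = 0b110001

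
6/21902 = 3/10951=0.00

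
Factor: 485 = 5^1*97^1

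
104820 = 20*5241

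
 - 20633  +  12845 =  - 7788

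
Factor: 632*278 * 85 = 2^4 * 5^1*17^1 * 79^1*139^1 = 14934160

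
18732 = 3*6244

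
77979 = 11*7089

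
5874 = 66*89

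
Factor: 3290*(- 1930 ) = -6349700 = - 2^2*5^2* 7^1*47^1*193^1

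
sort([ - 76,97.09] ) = [-76, 97.09] 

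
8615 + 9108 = 17723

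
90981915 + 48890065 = 139871980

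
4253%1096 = 965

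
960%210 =120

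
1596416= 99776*16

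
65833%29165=7503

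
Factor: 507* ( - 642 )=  - 325494 = - 2^1*3^2*13^2*107^1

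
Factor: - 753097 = -71^1*10607^1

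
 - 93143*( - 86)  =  8010298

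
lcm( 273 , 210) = 2730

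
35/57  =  35/57 = 0.61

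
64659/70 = 923+7/10 = 923.70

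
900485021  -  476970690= 423514331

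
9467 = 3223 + 6244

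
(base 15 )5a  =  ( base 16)55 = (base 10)85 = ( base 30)2P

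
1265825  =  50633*25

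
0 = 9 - 9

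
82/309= 82/309 = 0.27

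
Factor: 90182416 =2^4 * 17^1*331553^1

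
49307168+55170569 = 104477737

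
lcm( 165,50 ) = 1650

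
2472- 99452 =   -  96980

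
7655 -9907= -2252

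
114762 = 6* 19127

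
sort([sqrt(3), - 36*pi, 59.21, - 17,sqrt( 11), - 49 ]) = [ - 36*pi, - 49, - 17,sqrt( 3 ), sqrt(11), 59.21]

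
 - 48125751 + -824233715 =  - 872359466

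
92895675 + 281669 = 93177344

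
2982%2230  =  752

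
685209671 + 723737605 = 1408947276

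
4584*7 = 32088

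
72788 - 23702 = 49086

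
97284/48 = 8107/4 =2026.75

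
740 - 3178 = -2438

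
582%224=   134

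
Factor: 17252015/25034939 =5^1*11^1*59^(-1 )*181^1 * 211^(-1)*1733^1*2011^( - 1)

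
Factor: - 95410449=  - 3^2*197^1*53813^1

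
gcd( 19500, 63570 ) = 390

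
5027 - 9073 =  - 4046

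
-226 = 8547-8773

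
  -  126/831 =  - 42/277  =  -  0.15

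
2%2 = 0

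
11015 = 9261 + 1754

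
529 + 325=854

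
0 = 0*41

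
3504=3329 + 175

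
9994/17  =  9994/17 = 587.88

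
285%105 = 75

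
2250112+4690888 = 6941000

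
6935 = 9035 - 2100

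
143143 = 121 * 1183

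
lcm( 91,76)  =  6916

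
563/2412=563/2412 = 0.23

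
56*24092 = 1349152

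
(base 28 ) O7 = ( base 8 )1247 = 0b1010100111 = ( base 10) 679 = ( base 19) 1GE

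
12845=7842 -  - 5003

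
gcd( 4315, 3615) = 5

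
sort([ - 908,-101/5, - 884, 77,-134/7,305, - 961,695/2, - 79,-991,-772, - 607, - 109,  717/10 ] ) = [ - 991,-961, - 908, - 884, - 772, - 607, - 109,-79  , - 101/5,-134/7,717/10, 77, 305,695/2] 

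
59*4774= 281666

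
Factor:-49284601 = -29^1 * 1699469^1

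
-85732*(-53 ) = 4543796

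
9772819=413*23663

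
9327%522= 453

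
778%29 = 24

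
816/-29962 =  - 408/14981 =- 0.03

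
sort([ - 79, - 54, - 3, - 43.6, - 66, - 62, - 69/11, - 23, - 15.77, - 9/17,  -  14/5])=[ - 79 , - 66, -62, - 54, - 43.6, - 23,  -  15.77, - 69/11, - 3, - 14/5,-9/17 ] 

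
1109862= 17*65286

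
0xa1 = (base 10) 161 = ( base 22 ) 77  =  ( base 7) 320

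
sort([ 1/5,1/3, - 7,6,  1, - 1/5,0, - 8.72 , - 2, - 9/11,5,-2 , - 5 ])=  [ - 8.72 , - 7, - 5, - 2, - 2,-9/11, - 1/5,0,1/5, 1/3,  1,5,6]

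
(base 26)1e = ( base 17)26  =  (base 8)50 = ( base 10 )40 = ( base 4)220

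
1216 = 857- - 359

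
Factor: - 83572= - 2^2 *17^1*1229^1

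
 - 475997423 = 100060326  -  576057749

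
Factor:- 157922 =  - 2^1*281^2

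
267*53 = 14151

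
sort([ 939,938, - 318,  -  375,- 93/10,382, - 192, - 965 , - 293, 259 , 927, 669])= [-965, - 375, - 318, - 293,-192, - 93/10,259, 382,669, 927, 938,939] 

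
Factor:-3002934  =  - 2^1*3^1*11^1*173^1* 263^1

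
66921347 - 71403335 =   -  4481988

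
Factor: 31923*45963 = 1467276849 = 3^4*3547^1*5107^1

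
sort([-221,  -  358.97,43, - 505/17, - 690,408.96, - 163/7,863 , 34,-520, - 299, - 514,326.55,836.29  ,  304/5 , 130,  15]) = [ - 690,  -  520, - 514  ,  -  358.97,-299, - 221, - 505/17,  -  163/7,15, 34,43, 304/5 , 130, 326.55,408.96,836.29,863 ]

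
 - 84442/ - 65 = 84442/65 = 1299.11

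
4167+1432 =5599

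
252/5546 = 126/2773 = 0.05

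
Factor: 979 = 11^1* 89^1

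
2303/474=2303/474 = 4.86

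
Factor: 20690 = 2^1*5^1*2069^1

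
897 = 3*299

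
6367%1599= 1570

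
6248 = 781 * 8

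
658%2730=658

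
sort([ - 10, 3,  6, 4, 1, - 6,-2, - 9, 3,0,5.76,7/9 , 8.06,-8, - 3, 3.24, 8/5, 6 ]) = [ - 10,-9,-8, - 6,-3 , - 2,0, 7/9, 1 , 8/5,3, 3,3.24,4, 5.76, 6, 6,8.06 ]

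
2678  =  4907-2229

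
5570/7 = 795 + 5/7 = 795.71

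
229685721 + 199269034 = 428954755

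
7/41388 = 7/41388 = 0.00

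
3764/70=53 + 27/35 = 53.77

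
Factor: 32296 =2^3 *11^1*367^1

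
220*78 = 17160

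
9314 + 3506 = 12820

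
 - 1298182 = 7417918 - 8716100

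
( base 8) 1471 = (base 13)4B6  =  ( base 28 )11d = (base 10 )825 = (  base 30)RF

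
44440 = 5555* 8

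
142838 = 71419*2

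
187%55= 22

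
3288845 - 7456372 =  - 4167527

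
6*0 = 0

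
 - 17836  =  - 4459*4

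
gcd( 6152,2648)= 8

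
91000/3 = 91000/3  =  30333.33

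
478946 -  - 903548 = 1382494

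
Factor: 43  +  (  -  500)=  - 457^1= - 457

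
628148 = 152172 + 475976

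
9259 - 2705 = 6554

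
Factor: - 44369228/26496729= - 2^2*3^( - 2)  *7^(  -  1)*43^( - 1) * 127^1 * 167^1*523^1*9781^(  -  1 )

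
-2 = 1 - 3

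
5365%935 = 690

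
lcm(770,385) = 770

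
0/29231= 0=0.00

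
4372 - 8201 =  - 3829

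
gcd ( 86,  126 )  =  2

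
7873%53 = 29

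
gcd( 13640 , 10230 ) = 3410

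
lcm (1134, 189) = 1134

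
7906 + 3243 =11149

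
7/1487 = 7/1487 = 0.00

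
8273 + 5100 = 13373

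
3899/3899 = 1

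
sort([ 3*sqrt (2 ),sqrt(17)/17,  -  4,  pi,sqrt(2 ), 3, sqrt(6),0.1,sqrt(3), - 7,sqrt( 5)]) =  [ - 7, - 4, 0.1,  sqrt(17 )/17  ,  sqrt(2), sqrt( 3) , sqrt (5),sqrt ( 6 ), 3,pi,3*sqrt (2)]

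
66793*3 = 200379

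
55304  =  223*248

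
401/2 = 200 +1/2 = 200.50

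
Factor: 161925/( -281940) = -85/148 = - 2^( - 2 )*5^1*17^1*37^( - 1)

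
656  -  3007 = -2351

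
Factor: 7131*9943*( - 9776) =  - 2^4*3^1*13^1*47^1*61^1*163^1*2377^1 = - 693152938608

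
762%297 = 168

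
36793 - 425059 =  - 388266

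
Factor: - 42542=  - 2^1 * 89^1*239^1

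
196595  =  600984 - 404389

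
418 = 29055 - 28637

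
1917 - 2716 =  - 799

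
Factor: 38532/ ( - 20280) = -2^ ( - 1 )*5^( -1)*19^1 =- 19/10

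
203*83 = 16849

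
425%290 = 135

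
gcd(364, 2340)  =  52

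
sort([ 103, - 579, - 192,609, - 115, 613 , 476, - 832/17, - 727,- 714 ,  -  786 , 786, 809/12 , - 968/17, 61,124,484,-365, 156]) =[ - 786, - 727, - 714, - 579 , - 365, - 192 , - 115, - 968/17, - 832/17, 61, 809/12,103, 124,156,476,484, 609, 613, 786 ]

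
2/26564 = 1/13282 = 0.00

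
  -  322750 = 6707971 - 7030721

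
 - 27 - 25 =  - 52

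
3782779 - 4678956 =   -  896177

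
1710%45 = 0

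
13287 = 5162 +8125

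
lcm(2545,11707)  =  58535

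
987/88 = 987/88 = 11.22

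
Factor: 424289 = 19^1 *137^1*163^1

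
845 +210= 1055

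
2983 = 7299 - 4316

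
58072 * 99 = 5749128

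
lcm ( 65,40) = 520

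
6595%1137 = 910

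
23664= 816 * 29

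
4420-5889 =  - 1469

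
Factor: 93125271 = 3^1 * 31^1 *1001347^1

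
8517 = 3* 2839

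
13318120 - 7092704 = 6225416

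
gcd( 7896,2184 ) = 168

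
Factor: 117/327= 3^1*13^1* 109^( - 1) = 39/109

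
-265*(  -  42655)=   11303575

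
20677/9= 2297+4/9 = 2297.44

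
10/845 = 2/169 = 0.01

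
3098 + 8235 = 11333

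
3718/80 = 46 + 19/40 =46.48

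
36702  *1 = 36702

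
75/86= 75/86 = 0.87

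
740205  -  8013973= - 7273768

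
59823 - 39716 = 20107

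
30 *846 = 25380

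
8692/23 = 377+21/23 =377.91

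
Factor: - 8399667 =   -  3^1  *31^1*181^1* 499^1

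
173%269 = 173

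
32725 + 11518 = 44243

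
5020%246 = 100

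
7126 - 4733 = 2393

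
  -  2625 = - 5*525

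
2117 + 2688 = 4805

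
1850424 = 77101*24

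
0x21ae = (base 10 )8622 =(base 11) 6529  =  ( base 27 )bm9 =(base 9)12740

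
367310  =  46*7985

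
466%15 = 1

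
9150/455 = 1830/91 =20.11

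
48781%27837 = 20944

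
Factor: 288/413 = 2^5 * 3^2* 7^(-1)*59^(-1 ) 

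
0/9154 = 0 = 0.00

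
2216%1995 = 221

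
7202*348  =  2506296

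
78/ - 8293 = - 78/8293 = - 0.01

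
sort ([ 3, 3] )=[ 3,3] 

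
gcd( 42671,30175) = 71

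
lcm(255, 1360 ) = 4080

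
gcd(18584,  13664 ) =8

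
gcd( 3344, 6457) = 11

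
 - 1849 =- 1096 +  - 753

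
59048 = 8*7381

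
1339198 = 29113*46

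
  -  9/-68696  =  9/68696  =  0.00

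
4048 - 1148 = 2900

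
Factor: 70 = 2^1*5^1*7^1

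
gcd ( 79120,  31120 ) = 80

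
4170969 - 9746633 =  - 5575664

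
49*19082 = 935018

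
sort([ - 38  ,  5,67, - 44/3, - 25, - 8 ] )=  [-38, - 25, - 44/3, - 8,  5, 67] 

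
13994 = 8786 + 5208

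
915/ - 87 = - 11 + 14/29 = - 10.52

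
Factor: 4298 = 2^1*7^1*307^1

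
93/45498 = 31/15166=0.00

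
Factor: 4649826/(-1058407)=-2^1*3^1*7^( - 1)  *  83^1  *9337^1 * 151201^( - 1)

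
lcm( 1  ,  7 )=7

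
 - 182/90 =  - 91/45 = -2.02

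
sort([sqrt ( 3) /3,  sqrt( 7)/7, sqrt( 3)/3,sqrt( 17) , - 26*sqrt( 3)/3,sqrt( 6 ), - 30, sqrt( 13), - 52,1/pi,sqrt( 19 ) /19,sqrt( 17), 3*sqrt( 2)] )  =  [ - 52, - 30, - 26*sqrt (3)/3,sqrt(19)/19, 1/pi, sqrt( 7 )/7, sqrt( 3 ) /3 , sqrt(3) /3,  sqrt ( 6), sqrt(13), sqrt (17), sqrt( 17),3*sqrt( 2) ]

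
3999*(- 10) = -39990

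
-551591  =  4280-555871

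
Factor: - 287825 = - 5^2*29^1*397^1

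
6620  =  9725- 3105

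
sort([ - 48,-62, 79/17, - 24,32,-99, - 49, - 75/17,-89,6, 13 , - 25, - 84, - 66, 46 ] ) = [-99 ,-89, - 84, - 66,  -  62,  -  49, - 48 , - 25, - 24, - 75/17, 79/17,6, 13,32, 46]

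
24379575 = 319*76425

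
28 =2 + 26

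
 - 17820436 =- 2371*7516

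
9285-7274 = 2011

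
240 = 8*30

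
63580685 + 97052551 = 160633236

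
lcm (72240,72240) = 72240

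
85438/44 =1941+17/22 = 1941.77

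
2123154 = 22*96507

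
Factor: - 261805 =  - 5^1  *  52361^1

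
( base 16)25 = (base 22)1f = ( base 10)37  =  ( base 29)18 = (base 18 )21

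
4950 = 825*6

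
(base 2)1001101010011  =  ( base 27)6l6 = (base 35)41c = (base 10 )4947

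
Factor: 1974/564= 7/2 = 2^( - 1)*7^1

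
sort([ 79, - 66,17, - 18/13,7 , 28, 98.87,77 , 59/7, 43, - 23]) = [-66, - 23, - 18/13,7,59/7,  17, 28, 43,77,79,98.87] 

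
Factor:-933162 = -2^1 * 3^1*29^1 * 31^1  *  173^1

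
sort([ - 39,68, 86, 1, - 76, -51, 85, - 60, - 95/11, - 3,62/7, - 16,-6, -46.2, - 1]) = [ - 76 , - 60,  -  51, - 46.2, - 39, - 16, - 95/11,-6, - 3, - 1,1 , 62/7,68,85 , 86]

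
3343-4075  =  -732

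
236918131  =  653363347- 416445216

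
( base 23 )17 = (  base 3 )1010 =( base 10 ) 30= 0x1e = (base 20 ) 1A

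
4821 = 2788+2033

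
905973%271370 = 91863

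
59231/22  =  2692 + 7/22 = 2692.32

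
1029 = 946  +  83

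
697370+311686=1009056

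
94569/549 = 172+47/183 = 172.26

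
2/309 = 2/309 = 0.01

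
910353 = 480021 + 430332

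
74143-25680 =48463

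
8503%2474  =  1081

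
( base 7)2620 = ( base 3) 1100211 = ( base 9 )1324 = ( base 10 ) 994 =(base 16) 3e2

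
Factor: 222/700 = 2^( - 1)*3^1*5^(-2)*7^(  -  1 )*37^1=111/350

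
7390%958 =684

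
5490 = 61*90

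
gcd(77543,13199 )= 1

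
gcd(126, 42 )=42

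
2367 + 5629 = 7996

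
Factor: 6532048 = 2^4*19^1* 21487^1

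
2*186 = 372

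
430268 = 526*818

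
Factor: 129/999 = 3^ ( - 2)*37^( -1)*43^1 = 43/333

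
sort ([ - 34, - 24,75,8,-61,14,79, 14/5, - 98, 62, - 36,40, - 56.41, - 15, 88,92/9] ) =[ - 98,  -  61, - 56.41 ,- 36, - 34, - 24, - 15, 14/5, 8, 92/9,  14,40,62, 75, 79, 88]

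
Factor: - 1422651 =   -  3^1*199^1*2383^1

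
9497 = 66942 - 57445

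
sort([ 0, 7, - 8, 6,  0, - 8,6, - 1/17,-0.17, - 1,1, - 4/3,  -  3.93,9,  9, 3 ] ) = [ - 8, - 8, - 3.93, - 4/3, - 1, - 0.17, - 1/17, 0, 0, 1,  3 , 6, 6,7, 9,  9 ]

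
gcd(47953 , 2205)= 1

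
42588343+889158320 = 931746663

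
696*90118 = 62722128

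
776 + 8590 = 9366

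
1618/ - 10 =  - 162 + 1/5 = -161.80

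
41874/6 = 6979 = 6979.00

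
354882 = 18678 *19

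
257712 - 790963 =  - 533251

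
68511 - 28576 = 39935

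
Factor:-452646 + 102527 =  - 7^1*11^1*4547^1 = -350119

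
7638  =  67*114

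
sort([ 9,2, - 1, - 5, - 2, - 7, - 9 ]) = [ - 9, - 7 , - 5, - 2, - 1,2,9 ]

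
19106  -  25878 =-6772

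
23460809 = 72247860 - 48787051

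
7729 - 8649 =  - 920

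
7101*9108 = 64675908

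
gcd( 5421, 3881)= 1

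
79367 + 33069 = 112436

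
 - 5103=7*(-729)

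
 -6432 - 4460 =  - 10892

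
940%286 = 82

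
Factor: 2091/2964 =697/988 = 2^( - 2 )*13^( - 1 )*17^1*19^( - 1) * 41^1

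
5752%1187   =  1004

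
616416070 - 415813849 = 200602221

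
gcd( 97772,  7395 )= 1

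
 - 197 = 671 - 868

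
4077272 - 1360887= 2716385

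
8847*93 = 822771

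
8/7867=8/7867 = 0.00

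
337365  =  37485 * 9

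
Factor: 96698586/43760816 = 2^( - 3 )*3^1*11^(-1 )*29^1*248641^( - 1)*555739^1 =48349293/21880408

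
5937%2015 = 1907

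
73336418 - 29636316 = 43700102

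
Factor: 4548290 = 2^1* 5^1*157^1*2897^1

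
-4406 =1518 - 5924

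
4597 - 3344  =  1253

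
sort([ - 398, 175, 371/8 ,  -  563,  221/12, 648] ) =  [-563,  -  398, 221/12, 371/8, 175,  648]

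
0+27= 27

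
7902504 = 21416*369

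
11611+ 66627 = 78238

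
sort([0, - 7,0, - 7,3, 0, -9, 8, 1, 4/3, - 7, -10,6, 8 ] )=[ - 10,- 9, - 7, - 7, -7,  0 , 0,  0,1,4/3  ,  3,  6,  8, 8 ] 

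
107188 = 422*254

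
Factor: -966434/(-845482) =483217/422741 = 7^1*11^(  -  1)*38431^ ( -1)*69031^1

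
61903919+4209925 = 66113844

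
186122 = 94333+91789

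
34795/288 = 34795/288 = 120.82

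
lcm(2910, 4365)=8730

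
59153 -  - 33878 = 93031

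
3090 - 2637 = 453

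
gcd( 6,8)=2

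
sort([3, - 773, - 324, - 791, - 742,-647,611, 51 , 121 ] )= [-791, - 773, - 742, - 647, - 324  ,  3, 51, 121,611 ] 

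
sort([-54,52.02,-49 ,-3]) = [-54, - 49,-3,52.02] 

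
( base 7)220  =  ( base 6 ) 304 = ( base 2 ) 1110000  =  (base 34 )3A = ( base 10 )112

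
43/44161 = 1/1027 = 0.00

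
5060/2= 2530 = 2530.00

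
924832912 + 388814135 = 1313647047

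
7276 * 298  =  2168248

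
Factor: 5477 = 5477^1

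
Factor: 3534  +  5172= 8706 = 2^1 * 3^1 * 1451^1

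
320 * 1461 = 467520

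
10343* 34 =351662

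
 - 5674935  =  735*( - 7721) 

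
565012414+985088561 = 1550100975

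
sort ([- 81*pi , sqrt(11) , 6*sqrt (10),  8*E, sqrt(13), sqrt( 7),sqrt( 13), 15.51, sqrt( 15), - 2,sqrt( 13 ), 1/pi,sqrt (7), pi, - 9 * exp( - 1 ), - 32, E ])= [ - 81 * pi, - 32, - 9*exp( - 1), - 2, 1/pi,sqrt( 7 ),sqrt(7 ), E, pi,sqrt( 11 ),sqrt( 13) , sqrt( 13), sqrt( 13 ),sqrt(15),15.51,6*sqrt( 10), 8*E] 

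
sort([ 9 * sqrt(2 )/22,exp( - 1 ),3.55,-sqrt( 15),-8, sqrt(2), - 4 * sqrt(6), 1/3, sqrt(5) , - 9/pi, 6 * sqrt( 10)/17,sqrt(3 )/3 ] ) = [ - 4 *sqrt( 6 ), - 8, - sqrt(15 ), - 9/pi, 1/3,exp( - 1 ), sqrt( 3 )/3,9*sqrt(2 )/22, 6*sqrt(10 )/17, sqrt( 2), sqrt( 5), 3.55 ] 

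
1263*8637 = 10908531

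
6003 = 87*69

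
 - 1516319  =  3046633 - 4562952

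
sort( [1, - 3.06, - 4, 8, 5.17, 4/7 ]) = [ - 4, - 3.06, 4/7, 1, 5.17, 8]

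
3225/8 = 3225/8 = 403.12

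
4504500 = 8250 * 546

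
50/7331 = 50/7331 = 0.01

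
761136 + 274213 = 1035349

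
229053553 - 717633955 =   -  488580402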